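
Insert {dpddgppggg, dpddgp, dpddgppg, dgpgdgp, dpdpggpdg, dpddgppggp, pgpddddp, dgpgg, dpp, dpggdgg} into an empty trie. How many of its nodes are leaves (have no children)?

8

Leaves are exactly the stored words that no other stored word extends.
Those words: "dgpgdgp", "dgpgg", "dpddgppggg", "dpddgppggp", "dpdpggpdg", "dpggdgg", "dpp", "pgpddddp"
Leaf count: 8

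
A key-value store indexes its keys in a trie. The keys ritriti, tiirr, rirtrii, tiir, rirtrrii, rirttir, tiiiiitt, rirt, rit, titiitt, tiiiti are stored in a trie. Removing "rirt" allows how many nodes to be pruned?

Walk "rirt" from the leaf back toward the root, removing each node that no remaining word uses.
Every node on "rirt" is still needed (e.g. by "rirtrii"), so nothing is freed.
Nodes removed: 0

0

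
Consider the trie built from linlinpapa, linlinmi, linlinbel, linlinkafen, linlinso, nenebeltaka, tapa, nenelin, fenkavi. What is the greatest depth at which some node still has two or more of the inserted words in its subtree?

6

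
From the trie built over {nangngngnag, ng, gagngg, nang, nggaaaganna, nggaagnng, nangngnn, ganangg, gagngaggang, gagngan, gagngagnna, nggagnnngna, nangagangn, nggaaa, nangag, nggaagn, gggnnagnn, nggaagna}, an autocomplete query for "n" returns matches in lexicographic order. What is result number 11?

nggaagnng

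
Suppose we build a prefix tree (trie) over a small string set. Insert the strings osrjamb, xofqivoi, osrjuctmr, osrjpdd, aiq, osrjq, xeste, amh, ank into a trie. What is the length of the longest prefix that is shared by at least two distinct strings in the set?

4

The deepest shared node is where two words last agree before diverging.
"osrjamb" and "osrjpdd" agree on "osrj" (4 characters) before diverging; nothing deeper is shared.
Longest shared-prefix length: 4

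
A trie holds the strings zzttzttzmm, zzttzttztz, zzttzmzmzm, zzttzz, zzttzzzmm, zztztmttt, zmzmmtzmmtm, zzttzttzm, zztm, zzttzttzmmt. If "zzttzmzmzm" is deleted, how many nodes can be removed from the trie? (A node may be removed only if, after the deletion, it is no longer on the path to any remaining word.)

5

After clearing the end-marker at "zzttzmzmzm", prune upward until reaching a node still needed by another word.
The suffix "mzmzm" (5 nodes) is used only by "zzttzmzmzm"; the node for "zzttz" still has the child "t", so pruning stops there.
Nodes removed: 5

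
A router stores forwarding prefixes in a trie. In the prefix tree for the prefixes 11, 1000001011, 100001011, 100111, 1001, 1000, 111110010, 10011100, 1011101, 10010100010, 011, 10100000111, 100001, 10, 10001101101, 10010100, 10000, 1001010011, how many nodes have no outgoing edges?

10

Leaves are exactly the stored words that no other stored word extends.
Those words: "011", "1000001011", "100001011", "10001101101", "10010100010", "1001010011", "10011100", "10100000111", "1011101", "111110010"
Leaf count: 10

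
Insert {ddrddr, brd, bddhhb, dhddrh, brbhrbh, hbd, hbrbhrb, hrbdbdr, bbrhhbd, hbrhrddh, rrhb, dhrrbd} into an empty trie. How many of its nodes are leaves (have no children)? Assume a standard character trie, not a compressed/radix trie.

A leaf is a node with no children — equivalently, the end of a word that is not a proper prefix of any other stored word.
Those words: "bbrhhbd", "bddhhb", "brbhrbh", "brd", "ddrddr", "dhddrh", "dhrrbd", "hbd", "hbrbhrb", "hbrhrddh", "hrbdbdr", "rrhb"
Leaf count: 12

12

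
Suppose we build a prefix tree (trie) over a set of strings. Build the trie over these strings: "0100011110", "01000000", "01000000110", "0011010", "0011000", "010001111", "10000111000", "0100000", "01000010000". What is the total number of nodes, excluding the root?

Count nodes per top-level branch (shared prefixes stored once):
  '0'-branch (0011000, 0011010, 0100000, 01000000, 01000000110, 01000010000, 010001111, 0100011110): 29 nodes
  '1'-branch (10000111000): 11 nodes
Sum: 40

40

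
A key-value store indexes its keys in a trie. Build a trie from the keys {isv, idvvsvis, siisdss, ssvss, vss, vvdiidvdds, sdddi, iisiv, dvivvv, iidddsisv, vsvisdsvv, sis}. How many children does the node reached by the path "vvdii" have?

Walk "vvdii" from the root, arriving at one node.
Characters that immediately follow "vvdii" among the stored strings: {d}.
That node has 1 child edge.

1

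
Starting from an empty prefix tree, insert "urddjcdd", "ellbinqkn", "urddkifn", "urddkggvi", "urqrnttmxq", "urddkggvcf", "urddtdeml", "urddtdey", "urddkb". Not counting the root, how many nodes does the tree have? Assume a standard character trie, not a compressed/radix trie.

For each word, the new-node count is its length minus the longest prefix already in the trie:
  "urddjcdd" → 8 new (u, r, d, d, j, c, d, d)
  "ellbinqkn" → 9 new (e, l, l, b, i, n, q, k, n)
  "urddkifn" → prefix "urdd" already present; 4 new (k, i, f, n)
  "urddkggvi" → prefix "urddk" already present; 4 new (g, g, v, i)
  "urqrnttmxq" → prefix "ur" already present; 8 new (q, r, n, t, t, m, x, q)
  "urddkggvcf" → prefix "urddkggv" already present; 2 new (c, f)
  "urddtdeml" → prefix "urdd" already present; 5 new (t, d, e, m, l)
  "urddtdey" → prefix "urddtde" already present; 1 new (y)
  "urddkb" → prefix "urddk" already present; 1 new (b)
Total nodes = 8 + 9 + 4 + 4 + 8 + 2 + 5 + 1 + 1 = 42

42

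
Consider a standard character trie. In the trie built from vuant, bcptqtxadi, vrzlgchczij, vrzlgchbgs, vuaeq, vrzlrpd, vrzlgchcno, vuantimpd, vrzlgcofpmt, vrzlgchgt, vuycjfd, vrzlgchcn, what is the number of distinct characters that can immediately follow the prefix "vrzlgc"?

The children of the "vrzlgc" node are the distinct next characters among strings starting with "vrzlgc".
Characters that immediately follow "vrzlgc" among the stored strings: {h, o}.
That node has 2 child edges.

2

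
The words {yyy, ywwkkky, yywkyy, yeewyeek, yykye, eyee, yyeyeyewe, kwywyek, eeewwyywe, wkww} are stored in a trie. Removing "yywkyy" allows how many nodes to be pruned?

4

Walk "yywkyy" from the leaf back toward the root, removing each node that no remaining word uses.
The suffix "wkyy" (4 nodes) is used only by "yywkyy"; the node for "yy" still has the child "y", so pruning stops there.
Nodes removed: 4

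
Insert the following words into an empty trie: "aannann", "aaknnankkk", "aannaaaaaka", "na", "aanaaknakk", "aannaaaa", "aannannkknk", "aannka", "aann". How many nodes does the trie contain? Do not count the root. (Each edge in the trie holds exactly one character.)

36

Trace insertions, counting only characters that open a new branch:
  "aannann" → 7 new (a, a, n, n, a, n, n)
  "aaknnankkk" → prefix "aa" already present; 8 new (k, n, n, a, n, k, k, k)
  "aannaaaaaka" → prefix "aanna" already present; 6 new (a, a, a, a, k, a)
  "na" → 2 new (n, a)
  "aanaaknakk" → prefix "aan" already present; 7 new (a, a, k, n, a, k, k)
  "aannaaaa" → prefix "aannaaaa" already present; 0 new (none)
  "aannannkknk" → prefix "aannann" already present; 4 new (k, k, n, k)
  "aannka" → prefix "aann" already present; 2 new (k, a)
  "aann" → prefix "aann" already present; 0 new (none)
Total nodes = 7 + 8 + 6 + 2 + 7 + 0 + 4 + 2 + 0 = 36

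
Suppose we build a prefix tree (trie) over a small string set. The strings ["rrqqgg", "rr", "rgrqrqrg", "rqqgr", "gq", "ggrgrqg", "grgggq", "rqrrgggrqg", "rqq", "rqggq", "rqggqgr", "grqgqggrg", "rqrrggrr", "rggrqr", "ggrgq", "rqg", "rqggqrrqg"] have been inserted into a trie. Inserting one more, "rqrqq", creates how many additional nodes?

The longest prefix of "rqrqq" already in the trie is "rqr" (length 3).
New nodes needed: |"rqrqq"| − 3 = 5 − 3 = 2.

2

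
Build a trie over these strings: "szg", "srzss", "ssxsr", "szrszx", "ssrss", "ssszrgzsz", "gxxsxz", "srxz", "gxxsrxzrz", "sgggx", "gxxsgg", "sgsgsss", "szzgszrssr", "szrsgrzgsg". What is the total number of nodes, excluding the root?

63

Count nodes per top-level branch (shared prefixes stored once):
  'g'-branch (gxxsgg, gxxsrxzrz, gxxsxz): 13 nodes
  's'-branch (sgggx, sgsgsss, srxz, srzss, ssrss, ssszrgzsz, ssxsr, szg, szrsgrzgsg, szrszx, szzgszrssr): 50 nodes
Sum: 63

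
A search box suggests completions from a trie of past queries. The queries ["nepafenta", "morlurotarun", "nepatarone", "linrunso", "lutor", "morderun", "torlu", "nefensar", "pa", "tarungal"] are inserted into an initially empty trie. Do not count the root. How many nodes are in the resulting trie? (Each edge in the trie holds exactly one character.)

For each word, the new-node count is its length minus the longest prefix already in the trie:
  "nepafenta" → 9 new (n, e, p, a, f, e, n, t, a)
  "morlurotarun" → 12 new (m, o, r, l, u, r, o, t, a, r, u, n)
  "nepatarone" → prefix "nepa" already present; 6 new (t, a, r, o, n, e)
  "linrunso" → 8 new (l, i, n, r, u, n, s, o)
  "lutor" → prefix "l" already present; 4 new (u, t, o, r)
  "morderun" → prefix "mor" already present; 5 new (d, e, r, u, n)
  "torlu" → 5 new (t, o, r, l, u)
  "nefensar" → prefix "ne" already present; 6 new (f, e, n, s, a, r)
  "pa" → 2 new (p, a)
  "tarungal" → prefix "t" already present; 7 new (a, r, u, n, g, a, l)
Total nodes = 9 + 12 + 6 + 8 + 4 + 5 + 5 + 6 + 2 + 7 = 64

64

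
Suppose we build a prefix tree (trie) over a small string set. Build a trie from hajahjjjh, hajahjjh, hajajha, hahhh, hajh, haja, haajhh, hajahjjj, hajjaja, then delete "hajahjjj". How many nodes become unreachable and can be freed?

A node on "hajahjjj"'s path can go only if nothing else ends at it or branches off below it.
Every node on "hajahjjj" is still needed (e.g. by "hajahjjjh"), so nothing is freed.
Nodes removed: 0

0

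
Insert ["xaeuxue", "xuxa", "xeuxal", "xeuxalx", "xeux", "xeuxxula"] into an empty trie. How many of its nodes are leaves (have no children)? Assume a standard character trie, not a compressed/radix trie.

Leaves are exactly the stored words that no other stored word extends.
Those words: "xaeuxue", "xeuxalx", "xeuxxula", "xuxa"
Leaf count: 4

4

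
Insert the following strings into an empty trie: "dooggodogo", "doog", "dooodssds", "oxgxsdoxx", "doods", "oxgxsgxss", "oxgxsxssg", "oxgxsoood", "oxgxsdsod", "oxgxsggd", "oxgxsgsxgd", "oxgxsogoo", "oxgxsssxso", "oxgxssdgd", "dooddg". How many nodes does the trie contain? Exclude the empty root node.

For each word, the new-node count is its length minus the longest prefix already in the trie:
  "dooggodogo" → 10 new (d, o, o, g, g, o, d, o, g, o)
  "doog" → prefix "doog" already present; 0 new (none)
  "dooodssds" → prefix "doo" already present; 6 new (o, d, s, s, d, s)
  "oxgxsdoxx" → 9 new (o, x, g, x, s, d, o, x, x)
  "doods" → prefix "doo" already present; 2 new (d, s)
  "oxgxsgxss" → prefix "oxgxs" already present; 4 new (g, x, s, s)
  "oxgxsxssg" → prefix "oxgxs" already present; 4 new (x, s, s, g)
  "oxgxsoood" → prefix "oxgxs" already present; 4 new (o, o, o, d)
  "oxgxsdsod" → prefix "oxgxsd" already present; 3 new (s, o, d)
  "oxgxsggd" → prefix "oxgxsg" already present; 2 new (g, d)
  "oxgxsgsxgd" → prefix "oxgxsg" already present; 4 new (s, x, g, d)
  "oxgxsogoo" → prefix "oxgxso" already present; 3 new (g, o, o)
  "oxgxsssxso" → prefix "oxgxs" already present; 5 new (s, s, x, s, o)
  "oxgxssdgd" → prefix "oxgxss" already present; 3 new (d, g, d)
  "dooddg" → prefix "dood" already present; 2 new (d, g)
Total nodes = 10 + 0 + 6 + 9 + 2 + 4 + 4 + 4 + 3 + 2 + 4 + 3 + 5 + 3 + 2 = 61

61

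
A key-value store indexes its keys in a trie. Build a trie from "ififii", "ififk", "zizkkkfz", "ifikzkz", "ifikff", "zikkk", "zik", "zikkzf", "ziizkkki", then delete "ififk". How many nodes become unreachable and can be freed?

1

Walk "ififk" from the leaf back toward the root, removing each node that no remaining word uses.
The suffix "k" (1 node) is used only by "ififk"; the node for "ifif" still has the child "i", so pruning stops there.
Nodes removed: 1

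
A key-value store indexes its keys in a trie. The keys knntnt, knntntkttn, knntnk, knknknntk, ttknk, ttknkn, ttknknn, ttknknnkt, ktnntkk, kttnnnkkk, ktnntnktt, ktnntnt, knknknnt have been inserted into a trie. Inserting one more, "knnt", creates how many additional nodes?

0

Every character of "knnt" already lies on an existing path (it is a prefix of some stored word).
No new nodes are needed: 0.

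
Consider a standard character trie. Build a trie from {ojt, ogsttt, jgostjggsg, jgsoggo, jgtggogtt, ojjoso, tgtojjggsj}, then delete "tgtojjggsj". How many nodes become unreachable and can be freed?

After clearing the end-marker at "tgtojjggsj", prune upward until reaching a node still needed by another word.
No other word shares any prefix with "tgtojjggsj", so all 10 of its nodes go.
Nodes removed: 10

10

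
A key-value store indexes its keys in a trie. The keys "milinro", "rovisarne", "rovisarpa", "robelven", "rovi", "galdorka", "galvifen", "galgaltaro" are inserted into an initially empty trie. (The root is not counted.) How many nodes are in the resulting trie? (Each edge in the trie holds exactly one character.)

Trace insertions, counting only characters that open a new branch:
  "milinro" → 7 new (m, i, l, i, n, r, o)
  "rovisarne" → 9 new (r, o, v, i, s, a, r, n, e)
  "rovisarpa" → prefix "rovisar" already present; 2 new (p, a)
  "robelven" → prefix "ro" already present; 6 new (b, e, l, v, e, n)
  "rovi" → prefix "rovi" already present; 0 new (none)
  "galdorka" → 8 new (g, a, l, d, o, r, k, a)
  "galvifen" → prefix "gal" already present; 5 new (v, i, f, e, n)
  "galgaltaro" → prefix "gal" already present; 7 new (g, a, l, t, a, r, o)
Total nodes = 7 + 9 + 2 + 6 + 0 + 8 + 5 + 7 = 44

44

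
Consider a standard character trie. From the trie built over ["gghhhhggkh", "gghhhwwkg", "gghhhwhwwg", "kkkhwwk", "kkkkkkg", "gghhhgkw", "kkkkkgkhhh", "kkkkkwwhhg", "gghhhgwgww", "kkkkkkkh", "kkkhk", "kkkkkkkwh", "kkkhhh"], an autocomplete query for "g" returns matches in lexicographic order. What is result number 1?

Filter for "g…" and sort: "gghhhgkw", "gghhhgwgww", "gghhhhggkh", "gghhhwhwwg", "gghhhwwkg"
The 1st is gghhhgkw.

gghhhgkw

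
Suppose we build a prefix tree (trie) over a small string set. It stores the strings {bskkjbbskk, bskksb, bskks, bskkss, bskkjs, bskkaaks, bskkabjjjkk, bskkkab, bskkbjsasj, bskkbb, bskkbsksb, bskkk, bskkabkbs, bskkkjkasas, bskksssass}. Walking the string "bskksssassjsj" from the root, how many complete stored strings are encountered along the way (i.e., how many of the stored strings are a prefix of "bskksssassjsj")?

Walk "bskksssassjsj" from the root; an end-of-word marker is hit whenever a stored word is a prefix of "bskksssassjsj".
Prefixes of the query that are stored words: "bskks", "bskkss", "bskksssass"
Count: 3

3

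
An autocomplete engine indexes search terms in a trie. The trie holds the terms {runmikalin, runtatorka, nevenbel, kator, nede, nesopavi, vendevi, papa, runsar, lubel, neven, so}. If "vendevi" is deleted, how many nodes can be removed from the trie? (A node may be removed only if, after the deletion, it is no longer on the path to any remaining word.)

7

A node on "vendevi"'s path can go only if nothing else ends at it or branches off below it.
No other word shares any prefix with "vendevi", so all 7 of its nodes go.
Nodes removed: 7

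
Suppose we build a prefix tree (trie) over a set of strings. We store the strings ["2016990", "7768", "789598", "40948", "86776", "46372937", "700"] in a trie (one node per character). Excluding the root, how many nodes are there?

Trace insertions, counting only characters that open a new branch:
  "2016990" → 7 new (2, 0, 1, 6, 9, 9, 0)
  "7768" → 4 new (7, 7, 6, 8)
  "789598" → prefix "7" already present; 5 new (8, 9, 5, 9, 8)
  "40948" → 5 new (4, 0, 9, 4, 8)
  "86776" → 5 new (8, 6, 7, 7, 6)
  "46372937" → prefix "4" already present; 7 new (6, 3, 7, 2, 9, 3, 7)
  "700" → prefix "7" already present; 2 new (0, 0)
Total nodes = 7 + 4 + 5 + 5 + 5 + 7 + 2 = 35

35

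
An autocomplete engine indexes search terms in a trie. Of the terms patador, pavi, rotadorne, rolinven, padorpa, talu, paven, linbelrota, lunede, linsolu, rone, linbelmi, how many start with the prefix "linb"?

Filter for entries beginning with "linb":
Matches: "linbelmi", "linbelrota"
Count: 2

2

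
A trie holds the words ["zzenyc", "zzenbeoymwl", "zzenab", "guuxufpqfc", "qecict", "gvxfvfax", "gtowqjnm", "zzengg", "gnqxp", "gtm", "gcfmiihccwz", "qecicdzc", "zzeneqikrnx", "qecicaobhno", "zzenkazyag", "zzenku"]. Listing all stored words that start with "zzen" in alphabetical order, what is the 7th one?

zzenyc

Filter for "zzen…" and sort: "zzenab", "zzenbeoymwl", "zzeneqikrnx", "zzengg", "zzenkazyag", "zzenku", "zzenyc"
The 7th is zzenyc.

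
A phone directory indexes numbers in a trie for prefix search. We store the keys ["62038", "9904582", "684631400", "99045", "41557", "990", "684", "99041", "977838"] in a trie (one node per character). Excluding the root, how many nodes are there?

31

Count nodes per top-level branch (shared prefixes stored once):
  '4'-branch (41557): 5 nodes
  '6'-branch (62038, 684, 684631400): 13 nodes
  '9'-branch (977838, 990, 99041, 99045, 9904582): 13 nodes
Sum: 31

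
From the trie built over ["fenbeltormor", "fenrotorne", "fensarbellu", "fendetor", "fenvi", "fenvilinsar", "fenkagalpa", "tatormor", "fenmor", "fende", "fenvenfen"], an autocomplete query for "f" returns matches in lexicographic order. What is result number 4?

Filter for "f…" and sort: "fenbeltormor", "fende", "fendetor", "fenkagalpa", "fenmor", "fenrotorne", "fensarbellu", "fenvenfen", "fenvi", "fenvilinsar"
Position 4: fenkagalpa

fenkagalpa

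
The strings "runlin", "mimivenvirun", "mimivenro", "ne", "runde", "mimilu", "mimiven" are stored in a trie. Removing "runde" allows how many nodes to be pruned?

A node on "runde"'s path can go only if nothing else ends at it or branches off below it.
The suffix "de" (2 nodes) is used only by "runde"; the node for "run" still has the child "l", so pruning stops there.
Nodes removed: 2

2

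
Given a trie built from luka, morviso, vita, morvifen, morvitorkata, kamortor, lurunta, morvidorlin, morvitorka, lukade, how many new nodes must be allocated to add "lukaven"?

3

Walking "lukaven" from the root, the first 4 characters ("luka") follow existing edges; "v" is the first miss.
Each of the 3 remaining characters creates one node.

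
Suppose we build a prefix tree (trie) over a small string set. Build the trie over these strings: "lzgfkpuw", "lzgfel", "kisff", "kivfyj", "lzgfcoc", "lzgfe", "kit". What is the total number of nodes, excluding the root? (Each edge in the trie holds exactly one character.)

23

Trie structure (* marks end of a word):
(root)
├─ k
│  └─ i
│     ├─ s
│     │  └─ f
│     │     └─ f *
│     ├─ t *
│     └─ v
│        └─ f
│           └─ y
│              └─ j *
└─ l
   └─ z
      └─ g
         └─ f
            ├─ c
            │  └─ o
            │     └─ c *
            ├─ e *
            │  └─ l *
            └─ k
               └─ p
                  └─ u
                     └─ w *
Counting every labelled node above: 23.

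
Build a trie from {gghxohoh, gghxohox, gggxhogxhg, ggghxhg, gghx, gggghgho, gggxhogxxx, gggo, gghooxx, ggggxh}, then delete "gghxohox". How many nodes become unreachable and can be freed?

1

Walk "gghxohox" from the leaf back toward the root, removing each node that no remaining word uses.
The suffix "x" (1 node) is used only by "gghxohox"; the node for "gghxoho" still has the child "h", so pruning stops there.
Nodes removed: 1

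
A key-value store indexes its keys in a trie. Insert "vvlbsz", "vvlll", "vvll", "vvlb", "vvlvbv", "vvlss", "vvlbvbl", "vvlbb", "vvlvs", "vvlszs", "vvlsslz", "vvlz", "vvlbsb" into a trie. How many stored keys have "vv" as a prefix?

Traverse to the node for "vv", then collect every word in that subtree.
Words under "vv": vvlb, vvlbb, vvlbsb, vvlbsz, vvlbvbl, vvll, vvlll, vvlss, vvlsslz, vvlszs, vvlvbv, vvlvs, vvlz
Count: 13

13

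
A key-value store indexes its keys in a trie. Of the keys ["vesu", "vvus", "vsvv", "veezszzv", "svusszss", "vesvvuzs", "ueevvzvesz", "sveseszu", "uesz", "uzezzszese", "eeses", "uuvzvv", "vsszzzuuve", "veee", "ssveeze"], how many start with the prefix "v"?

7

Walk to "v"; the words in its subtree are exactly those with that prefix.
Words under "v": veee, veezszzv, vesu, vesvvuzs, vsszzzuuve, vsvv, vvus
Count: 7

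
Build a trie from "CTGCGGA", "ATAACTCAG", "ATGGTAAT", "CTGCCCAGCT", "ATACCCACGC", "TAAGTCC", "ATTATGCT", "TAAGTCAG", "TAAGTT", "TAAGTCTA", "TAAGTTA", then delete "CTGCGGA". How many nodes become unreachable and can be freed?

3

A node on "CTGCGGA"'s path can go only if nothing else ends at it or branches off below it.
The suffix "GGA" (3 nodes) is used only by "CTGCGGA"; the node for "CTGC" still has the child "C", so pruning stops there.
Nodes removed: 3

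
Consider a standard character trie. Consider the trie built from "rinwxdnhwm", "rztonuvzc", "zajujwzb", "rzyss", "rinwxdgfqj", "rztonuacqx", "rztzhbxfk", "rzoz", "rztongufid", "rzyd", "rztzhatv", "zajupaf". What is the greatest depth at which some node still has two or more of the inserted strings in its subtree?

6

The deepest shared node is where two words last agree before diverging.
"rinwxdgfqj" and "rinwxdnhwm" agree on "rinwxd" (6 characters) before diverging; nothing deeper is shared.
Longest shared-prefix length: 6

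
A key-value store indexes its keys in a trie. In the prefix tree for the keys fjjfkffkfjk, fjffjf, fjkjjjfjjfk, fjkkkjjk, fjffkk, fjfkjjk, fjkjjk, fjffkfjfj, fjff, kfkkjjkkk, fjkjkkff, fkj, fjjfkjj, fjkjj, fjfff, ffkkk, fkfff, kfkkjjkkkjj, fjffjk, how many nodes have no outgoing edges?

A leaf is a node with no children — equivalently, the end of a word that is not a proper prefix of any other stored word.
Those words: "ffkkk", "fjfff", "fjffjf", "fjffjk", "fjffkfjfj", "fjffkk", "fjfkjjk", "fjjfkffkfjk", "fjjfkjj", "fjkjjjfjjfk", "fjkjjk", "fjkjkkff", "fjkkkjjk", "fkfff", "fkj", "kfkkjjkkkjj"
Leaf count: 16

16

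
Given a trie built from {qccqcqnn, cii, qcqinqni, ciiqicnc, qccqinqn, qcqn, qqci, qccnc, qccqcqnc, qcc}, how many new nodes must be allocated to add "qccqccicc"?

"qccqc" is already a path in the trie; the remaining "cicc" must be added.
New nodes needed: |"qccqccicc"| − 5 = 9 − 5 = 4.

4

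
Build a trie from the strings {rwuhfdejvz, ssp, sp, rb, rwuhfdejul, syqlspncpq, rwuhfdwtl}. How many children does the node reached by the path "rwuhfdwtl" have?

Walk "rwuhfdwtl" from the root, arriving at one node.
No stored string extends past "rwuhfdwtl".
That node has 0 child edges.

0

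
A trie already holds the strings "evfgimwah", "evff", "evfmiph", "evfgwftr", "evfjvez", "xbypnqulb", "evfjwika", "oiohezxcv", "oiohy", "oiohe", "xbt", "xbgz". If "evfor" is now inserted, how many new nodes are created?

Walking "evfor" from the root, the first 3 characters ("evf") follow existing edges; "o" is the first miss.
Each of the 2 remaining characters creates one node.

2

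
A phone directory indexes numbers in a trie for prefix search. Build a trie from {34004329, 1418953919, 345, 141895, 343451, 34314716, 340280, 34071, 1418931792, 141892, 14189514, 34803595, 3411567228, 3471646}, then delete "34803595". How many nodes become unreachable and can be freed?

6

After clearing the end-marker at "34803595", prune upward until reaching a node still needed by another word.
The suffix "803595" (6 nodes) is used only by "34803595"; the node for "34" still has the child "0", so pruning stops there.
Nodes removed: 6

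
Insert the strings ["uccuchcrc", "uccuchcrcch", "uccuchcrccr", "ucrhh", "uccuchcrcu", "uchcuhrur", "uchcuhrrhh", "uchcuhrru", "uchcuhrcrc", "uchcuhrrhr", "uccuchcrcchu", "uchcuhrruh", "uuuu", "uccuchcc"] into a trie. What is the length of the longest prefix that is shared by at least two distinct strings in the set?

11

Equivalently: take the maximum, over all pairs, of their longest common prefix length.
"uccuchcrcch" and "uccuchcrcchu" agree on "uccuchcrcch" (11 characters) before diverging; nothing deeper is shared.
Longest shared-prefix length: 11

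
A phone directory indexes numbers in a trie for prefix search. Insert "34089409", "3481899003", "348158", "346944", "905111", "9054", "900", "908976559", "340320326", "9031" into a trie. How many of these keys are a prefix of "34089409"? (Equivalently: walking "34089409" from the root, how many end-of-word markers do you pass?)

1

Traverse "34089409" character by character; count nodes along the way that are marked as word ends.
Prefixes of the query that are stored words: "34089409"
Count: 1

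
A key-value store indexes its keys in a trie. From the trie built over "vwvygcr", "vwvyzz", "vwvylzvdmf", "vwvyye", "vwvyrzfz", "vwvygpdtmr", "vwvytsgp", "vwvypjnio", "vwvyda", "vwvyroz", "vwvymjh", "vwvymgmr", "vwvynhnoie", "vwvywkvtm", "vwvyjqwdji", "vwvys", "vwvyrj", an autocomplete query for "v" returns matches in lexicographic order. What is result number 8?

vwvynhnoie

Filter for "v…" and sort: "vwvyda", "vwvygcr", "vwvygpdtmr", "vwvyjqwdji", "vwvylzvdmf", "vwvymgmr", "vwvymjh", "vwvynhnoie", "vwvypjnio", "vwvyrj", "vwvyroz", "vwvyrzfz", "vwvys", "vwvytsgp", "vwvywkvtm", "vwvyye", "vwvyzz"
The 8th is vwvynhnoie.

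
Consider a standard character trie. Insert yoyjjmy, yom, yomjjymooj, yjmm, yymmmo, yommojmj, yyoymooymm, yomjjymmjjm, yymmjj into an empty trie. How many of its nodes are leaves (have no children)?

8

Leaves are exactly the stored words that no other stored word extends.
Those words: "yjmm", "yomjjymmjjm", "yomjjymooj", "yommojmj", "yoyjjmy", "yymmjj", "yymmmo", "yyoymooymm"
Leaf count: 8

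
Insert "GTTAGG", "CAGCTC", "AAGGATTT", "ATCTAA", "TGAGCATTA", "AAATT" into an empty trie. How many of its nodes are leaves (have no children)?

6

Leaves are exactly the stored words that no other stored word extends.
Those words: "AAATT", "AAGGATTT", "ATCTAA", "CAGCTC", "GTTAGG", "TGAGCATTA"
Leaf count: 6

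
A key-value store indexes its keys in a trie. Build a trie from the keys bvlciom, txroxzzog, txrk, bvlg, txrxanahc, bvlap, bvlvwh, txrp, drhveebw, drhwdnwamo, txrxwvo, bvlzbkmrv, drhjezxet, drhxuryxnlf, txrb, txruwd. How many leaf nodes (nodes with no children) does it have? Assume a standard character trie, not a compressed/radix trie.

16

A leaf is a node with no children — equivalently, the end of a word that is not a proper prefix of any other stored word.
Those words: "bvlap", "bvlciom", "bvlg", "bvlvwh", "bvlzbkmrv", "drhjezxet", "drhveebw", "drhwdnwamo", "drhxuryxnlf", "txrb", "txrk", "txroxzzog", "txrp", "txruwd", "txrxanahc", "txrxwvo"
Leaf count: 16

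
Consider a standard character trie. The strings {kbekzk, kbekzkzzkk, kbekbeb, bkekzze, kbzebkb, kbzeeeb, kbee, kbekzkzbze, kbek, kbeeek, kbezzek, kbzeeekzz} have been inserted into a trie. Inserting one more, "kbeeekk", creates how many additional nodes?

1

The longest prefix of "kbeeekk" already in the trie is "kbeeek" (length 6).
Each of the 1 remaining characters creates one node.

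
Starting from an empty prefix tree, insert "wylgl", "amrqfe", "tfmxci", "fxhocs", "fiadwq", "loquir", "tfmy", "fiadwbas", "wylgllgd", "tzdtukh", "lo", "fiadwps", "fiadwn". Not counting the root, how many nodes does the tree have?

For each word, the new-node count is its length minus the longest prefix already in the trie:
  "wylgl" → 5 new (w, y, l, g, l)
  "amrqfe" → 6 new (a, m, r, q, f, e)
  "tfmxci" → 6 new (t, f, m, x, c, i)
  "fxhocs" → 6 new (f, x, h, o, c, s)
  "fiadwq" → prefix "f" already present; 5 new (i, a, d, w, q)
  "loquir" → 6 new (l, o, q, u, i, r)
  "tfmy" → prefix "tfm" already present; 1 new (y)
  "fiadwbas" → prefix "fiadw" already present; 3 new (b, a, s)
  "wylgllgd" → prefix "wylgl" already present; 3 new (l, g, d)
  "tzdtukh" → prefix "t" already present; 6 new (z, d, t, u, k, h)
  "lo" → prefix "lo" already present; 0 new (none)
  "fiadwps" → prefix "fiadw" already present; 2 new (p, s)
  "fiadwn" → prefix "fiadw" already present; 1 new (n)
Total nodes = 5 + 6 + 6 + 6 + 5 + 6 + 1 + 3 + 3 + 6 + 0 + 2 + 1 = 50

50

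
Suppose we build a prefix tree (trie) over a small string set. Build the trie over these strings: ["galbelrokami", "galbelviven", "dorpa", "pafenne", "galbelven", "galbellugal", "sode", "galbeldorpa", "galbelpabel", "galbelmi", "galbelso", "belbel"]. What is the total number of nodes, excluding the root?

Count nodes per top-level branch (shared prefixes stored once):
  'b'-branch (belbel): 6 nodes
  'd'-branch (dorpa): 5 nodes
  'g'-branch (galbeldorpa, galbellugal, galbelmi, galbelpabel, galbelrokami, galbelso, galbelven, galbelviven): 38 nodes
  'p'-branch (pafenne): 7 nodes
  's'-branch (sode): 4 nodes
Sum: 60

60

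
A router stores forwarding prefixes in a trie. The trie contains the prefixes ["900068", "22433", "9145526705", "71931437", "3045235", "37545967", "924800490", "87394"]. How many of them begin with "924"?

1

Traverse to the node for "924", then collect every word in that subtree.
Matches: "924800490"
Count: 1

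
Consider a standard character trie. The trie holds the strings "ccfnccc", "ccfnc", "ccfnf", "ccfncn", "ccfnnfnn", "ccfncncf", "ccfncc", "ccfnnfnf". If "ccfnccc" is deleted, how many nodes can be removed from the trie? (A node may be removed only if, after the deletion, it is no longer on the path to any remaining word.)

1

After clearing the end-marker at "ccfnccc", prune upward until reaching a node still needed by another word.
The suffix "c" (1 node) is used only by "ccfnccc"; "ccfncc" is itself a stored word, so pruning stops there.
Nodes removed: 1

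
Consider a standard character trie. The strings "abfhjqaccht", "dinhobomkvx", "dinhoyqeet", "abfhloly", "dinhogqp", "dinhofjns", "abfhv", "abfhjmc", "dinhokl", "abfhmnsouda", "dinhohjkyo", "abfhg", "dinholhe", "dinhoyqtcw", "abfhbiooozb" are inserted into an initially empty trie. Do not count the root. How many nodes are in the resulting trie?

69

For each word, the new-node count is its length minus the longest prefix already in the trie:
  "abfhjqaccht" → 11 new (a, b, f, h, j, q, a, c, c, h, t)
  "dinhobomkvx" → 11 new (d, i, n, h, o, b, o, m, k, v, x)
  "dinhoyqeet" → prefix "dinho" already present; 5 new (y, q, e, e, t)
  "abfhloly" → prefix "abfh" already present; 4 new (l, o, l, y)
  "dinhogqp" → prefix "dinho" already present; 3 new (g, q, p)
  "dinhofjns" → prefix "dinho" already present; 4 new (f, j, n, s)
  "abfhv" → prefix "abfh" already present; 1 new (v)
  "abfhjmc" → prefix "abfhj" already present; 2 new (m, c)
  "dinhokl" → prefix "dinho" already present; 2 new (k, l)
  "abfhmnsouda" → prefix "abfh" already present; 7 new (m, n, s, o, u, d, a)
  "dinhohjkyo" → prefix "dinho" already present; 5 new (h, j, k, y, o)
  "abfhg" → prefix "abfh" already present; 1 new (g)
  "dinholhe" → prefix "dinho" already present; 3 new (l, h, e)
  "dinhoyqtcw" → prefix "dinhoyq" already present; 3 new (t, c, w)
  "abfhbiooozb" → prefix "abfh" already present; 7 new (b, i, o, o, o, z, b)
Total nodes = 11 + 11 + 5 + 4 + 3 + 4 + 1 + 2 + 2 + 7 + 5 + 1 + 3 + 3 + 7 = 69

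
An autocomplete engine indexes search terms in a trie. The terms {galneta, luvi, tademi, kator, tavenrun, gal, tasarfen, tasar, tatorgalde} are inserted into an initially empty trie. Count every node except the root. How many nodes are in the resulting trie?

42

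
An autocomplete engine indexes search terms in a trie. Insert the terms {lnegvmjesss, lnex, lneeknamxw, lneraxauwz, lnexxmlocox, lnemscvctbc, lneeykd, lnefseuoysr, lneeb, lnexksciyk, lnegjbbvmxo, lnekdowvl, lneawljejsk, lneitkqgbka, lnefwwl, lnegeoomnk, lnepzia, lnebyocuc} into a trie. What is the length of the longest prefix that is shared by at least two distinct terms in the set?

4

Look for the deepest trie node that still has at least two words in its subtree.
e.g. "lneeb" and "lneeknamxw" share the prefix "lnee" of length 4; no pair shares a longer one.
Longest shared-prefix length: 4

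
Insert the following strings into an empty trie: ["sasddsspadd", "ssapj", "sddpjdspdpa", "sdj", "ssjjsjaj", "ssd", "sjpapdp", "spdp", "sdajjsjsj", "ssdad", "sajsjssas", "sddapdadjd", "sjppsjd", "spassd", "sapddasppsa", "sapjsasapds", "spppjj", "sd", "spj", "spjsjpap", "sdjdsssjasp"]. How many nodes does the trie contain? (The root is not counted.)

108

Count nodes per top-level branch (shared prefixes stored once):
  's'-branch (sajsjssas, sapddasppsa, sapjsasapds, sasddsspadd, sd, sdajjsjsj, sddapdadjd, sddpjdspdpa, sdj, sdjdsssjasp, sjpapdp, sjppsjd, spassd, spdp, spj, spjsjpap, spppjj, ssapj, ssd, ssdad, ssjjsjaj): 108 nodes
Sum: 108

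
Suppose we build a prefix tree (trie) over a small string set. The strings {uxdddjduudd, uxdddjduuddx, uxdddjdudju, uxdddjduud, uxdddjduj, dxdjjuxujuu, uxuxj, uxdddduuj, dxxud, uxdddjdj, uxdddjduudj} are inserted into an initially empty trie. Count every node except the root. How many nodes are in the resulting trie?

Trie structure (* marks end of a word):
(root)
├─ d
│  └─ x
│     ├─ d
│     │  └─ j
│     │     └─ j
│     │        └─ u
│     │           └─ x
│     │              └─ u
│     │                 └─ j
│     │                    └─ u
│     │                       └─ u *
│     └─ x
│        └─ u
│           └─ d *
└─ u
   └─ x
      ├─ d
      │  └─ d
      │     └─ d
      │        ├─ d
      │        │  └─ u
      │        │     └─ u
      │        │        └─ j *
      │        └─ j
      │           └─ d
      │              ├─ j *
      │              └─ u
      │                 ├─ d
      │                 │  └─ j
      │                 │     └─ u *
      │                 ├─ j *
      │                 └─ u
      │                    └─ d *
      │                       ├─ d *
      │                       │  └─ x *
      │                       └─ j *
      └─ u
         └─ x
            └─ j *
Counting every labelled node above: 39.

39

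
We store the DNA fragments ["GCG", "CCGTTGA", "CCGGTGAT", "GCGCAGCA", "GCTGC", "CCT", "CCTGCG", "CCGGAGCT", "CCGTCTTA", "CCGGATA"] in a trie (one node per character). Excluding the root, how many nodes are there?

37

Insert word by word; a character creates a node only if that edge doesn't already exist:
  "GCG" → 3 new (G, C, G)
  "CCGTTGA" → 7 new (C, C, G, T, T, G, A)
  "CCGGTGAT" → prefix "CCG" already present; 5 new (G, T, G, A, T)
  "GCGCAGCA" → prefix "GCG" already present; 5 new (C, A, G, C, A)
  "GCTGC" → prefix "GC" already present; 3 new (T, G, C)
  "CCT" → prefix "CC" already present; 1 new (T)
  "CCTGCG" → prefix "CCT" already present; 3 new (G, C, G)
  "CCGGAGCT" → prefix "CCGG" already present; 4 new (A, G, C, T)
  "CCGTCTTA" → prefix "CCGT" already present; 4 new (C, T, T, A)
  "CCGGATA" → prefix "CCGGA" already present; 2 new (T, A)
Total nodes = 3 + 7 + 5 + 5 + 3 + 1 + 3 + 4 + 4 + 2 = 37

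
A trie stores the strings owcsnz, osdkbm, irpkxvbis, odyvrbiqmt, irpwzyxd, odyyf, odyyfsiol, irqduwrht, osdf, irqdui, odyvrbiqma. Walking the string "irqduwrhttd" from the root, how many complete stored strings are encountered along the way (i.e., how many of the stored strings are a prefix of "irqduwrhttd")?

Check each prefix of "irqduwrhttd" against the stored set — each match is an end-marker on the path.
Prefixes of the query that are stored words: "irqduwrht"
Count: 1

1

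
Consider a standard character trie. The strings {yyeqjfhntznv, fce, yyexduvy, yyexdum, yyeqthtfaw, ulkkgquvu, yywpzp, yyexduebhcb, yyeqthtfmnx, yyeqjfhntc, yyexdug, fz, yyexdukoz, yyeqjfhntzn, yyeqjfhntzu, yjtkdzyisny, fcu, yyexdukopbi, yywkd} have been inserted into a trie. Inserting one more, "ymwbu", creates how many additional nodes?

4

The longest prefix of "ymwbu" already in the trie is "y" (length 1).
Each of the 4 remaining characters creates one node.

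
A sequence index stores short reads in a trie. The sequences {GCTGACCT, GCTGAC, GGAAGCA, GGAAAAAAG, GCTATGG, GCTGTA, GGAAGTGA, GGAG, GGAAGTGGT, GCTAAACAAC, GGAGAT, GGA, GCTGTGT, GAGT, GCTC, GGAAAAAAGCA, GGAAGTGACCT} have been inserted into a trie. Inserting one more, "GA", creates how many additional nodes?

Every character of "GA" already lies on an existing path (it is a prefix of some stored word).
No new nodes are needed: 0.

0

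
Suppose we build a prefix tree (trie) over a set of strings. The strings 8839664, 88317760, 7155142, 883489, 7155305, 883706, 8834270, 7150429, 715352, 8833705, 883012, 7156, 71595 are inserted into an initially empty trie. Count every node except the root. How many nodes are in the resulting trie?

48

Trace insertions, counting only characters that open a new branch:
  "8839664" → 7 new (8, 8, 3, 9, 6, 6, 4)
  "88317760" → prefix "883" already present; 5 new (1, 7, 7, 6, 0)
  "7155142" → 7 new (7, 1, 5, 5, 1, 4, 2)
  "883489" → prefix "883" already present; 3 new (4, 8, 9)
  "7155305" → prefix "7155" already present; 3 new (3, 0, 5)
  "883706" → prefix "883" already present; 3 new (7, 0, 6)
  "8834270" → prefix "8834" already present; 3 new (2, 7, 0)
  "7150429" → prefix "715" already present; 4 new (0, 4, 2, 9)
  "715352" → prefix "715" already present; 3 new (3, 5, 2)
  "8833705" → prefix "883" already present; 4 new (3, 7, 0, 5)
  "883012" → prefix "883" already present; 3 new (0, 1, 2)
  "7156" → prefix "715" already present; 1 new (6)
  "71595" → prefix "715" already present; 2 new (9, 5)
Total nodes = 7 + 5 + 7 + 3 + 3 + 3 + 3 + 4 + 3 + 4 + 3 + 1 + 2 = 48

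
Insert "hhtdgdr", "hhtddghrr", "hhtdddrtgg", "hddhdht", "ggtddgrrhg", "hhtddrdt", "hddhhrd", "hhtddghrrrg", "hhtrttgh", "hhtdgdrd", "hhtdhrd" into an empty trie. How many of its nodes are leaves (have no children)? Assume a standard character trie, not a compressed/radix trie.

9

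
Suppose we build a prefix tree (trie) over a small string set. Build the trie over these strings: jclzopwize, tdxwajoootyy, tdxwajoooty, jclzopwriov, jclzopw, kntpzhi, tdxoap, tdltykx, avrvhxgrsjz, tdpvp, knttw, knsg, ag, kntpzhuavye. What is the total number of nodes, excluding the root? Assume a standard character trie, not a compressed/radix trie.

For each word, the new-node count is its length minus the longest prefix already in the trie:
  "jclzopwize" → 10 new (j, c, l, z, o, p, w, i, z, e)
  "tdxwajoootyy" → 12 new (t, d, x, w, a, j, o, o, o, t, y, y)
  "tdxwajoooty" → prefix "tdxwajoooty" already present; 0 new (none)
  "jclzopwriov" → prefix "jclzopw" already present; 4 new (r, i, o, v)
  "jclzopw" → prefix "jclzopw" already present; 0 new (none)
  "kntpzhi" → 7 new (k, n, t, p, z, h, i)
  "tdxoap" → prefix "tdx" already present; 3 new (o, a, p)
  "tdltykx" → prefix "td" already present; 5 new (l, t, y, k, x)
  "avrvhxgrsjz" → 11 new (a, v, r, v, h, x, g, r, s, j, z)
  "tdpvp" → prefix "td" already present; 3 new (p, v, p)
  "knttw" → prefix "knt" already present; 2 new (t, w)
  "knsg" → prefix "kn" already present; 2 new (s, g)
  "ag" → prefix "a" already present; 1 new (g)
  "kntpzhuavye" → prefix "kntpzh" already present; 5 new (u, a, v, y, e)
Total nodes = 10 + 12 + 0 + 4 + 0 + 7 + 3 + 5 + 11 + 3 + 2 + 2 + 1 + 5 = 65

65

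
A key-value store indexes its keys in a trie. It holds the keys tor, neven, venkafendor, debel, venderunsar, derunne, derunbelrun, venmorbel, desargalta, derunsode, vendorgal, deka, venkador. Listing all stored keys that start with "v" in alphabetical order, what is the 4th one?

venkafendor

DFS of the "v" subtree visits, in order: "venderunsar", "vendorgal", "venkador", "venkafendor", "venmorbel"
Position 4: venkafendor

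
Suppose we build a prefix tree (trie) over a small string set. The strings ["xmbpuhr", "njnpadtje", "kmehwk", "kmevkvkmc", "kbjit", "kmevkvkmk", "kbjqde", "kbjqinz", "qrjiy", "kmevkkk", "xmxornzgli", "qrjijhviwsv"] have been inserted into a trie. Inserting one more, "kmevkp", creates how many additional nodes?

Walking "kmevkp" from the root, the first 5 characters ("kmevk") follow existing edges; "p" is the first miss.
So 6 − 5 = 1 new nodes.

1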